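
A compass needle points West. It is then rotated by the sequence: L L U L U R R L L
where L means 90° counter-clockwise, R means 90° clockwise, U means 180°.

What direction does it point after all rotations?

Answer: Final heading: North

Derivation:
Start: West
  L (left (90° counter-clockwise)) -> South
  L (left (90° counter-clockwise)) -> East
  U (U-turn (180°)) -> West
  L (left (90° counter-clockwise)) -> South
  U (U-turn (180°)) -> North
  R (right (90° clockwise)) -> East
  R (right (90° clockwise)) -> South
  L (left (90° counter-clockwise)) -> East
  L (left (90° counter-clockwise)) -> North
Final: North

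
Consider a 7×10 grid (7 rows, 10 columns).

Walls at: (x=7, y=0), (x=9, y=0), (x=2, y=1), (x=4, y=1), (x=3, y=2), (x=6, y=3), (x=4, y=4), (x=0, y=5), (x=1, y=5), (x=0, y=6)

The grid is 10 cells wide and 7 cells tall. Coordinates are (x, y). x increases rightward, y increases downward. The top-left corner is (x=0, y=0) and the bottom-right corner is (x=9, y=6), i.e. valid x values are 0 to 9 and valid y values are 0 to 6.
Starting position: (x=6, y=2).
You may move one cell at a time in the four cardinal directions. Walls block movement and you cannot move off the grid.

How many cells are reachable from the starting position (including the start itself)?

Answer: Reachable cells: 60

Derivation:
BFS flood-fill from (x=6, y=2):
  Distance 0: (x=6, y=2)
  Distance 1: (x=6, y=1), (x=5, y=2), (x=7, y=2)
  Distance 2: (x=6, y=0), (x=5, y=1), (x=7, y=1), (x=4, y=2), (x=8, y=2), (x=5, y=3), (x=7, y=3)
  Distance 3: (x=5, y=0), (x=8, y=1), (x=9, y=2), (x=4, y=3), (x=8, y=3), (x=5, y=4), (x=7, y=4)
  Distance 4: (x=4, y=0), (x=8, y=0), (x=9, y=1), (x=3, y=3), (x=9, y=3), (x=6, y=4), (x=8, y=4), (x=5, y=5), (x=7, y=5)
  Distance 5: (x=3, y=0), (x=2, y=3), (x=3, y=4), (x=9, y=4), (x=4, y=5), (x=6, y=5), (x=8, y=5), (x=5, y=6), (x=7, y=6)
  Distance 6: (x=2, y=0), (x=3, y=1), (x=2, y=2), (x=1, y=3), (x=2, y=4), (x=3, y=5), (x=9, y=5), (x=4, y=6), (x=6, y=6), (x=8, y=6)
  Distance 7: (x=1, y=0), (x=1, y=2), (x=0, y=3), (x=1, y=4), (x=2, y=5), (x=3, y=6), (x=9, y=6)
  Distance 8: (x=0, y=0), (x=1, y=1), (x=0, y=2), (x=0, y=4), (x=2, y=6)
  Distance 9: (x=0, y=1), (x=1, y=6)
Total reachable: 60 (grid has 60 open cells total)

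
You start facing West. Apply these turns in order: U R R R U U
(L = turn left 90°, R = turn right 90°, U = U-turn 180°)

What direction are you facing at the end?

Start: West
  U (U-turn (180°)) -> East
  R (right (90° clockwise)) -> South
  R (right (90° clockwise)) -> West
  R (right (90° clockwise)) -> North
  U (U-turn (180°)) -> South
  U (U-turn (180°)) -> North
Final: North

Answer: Final heading: North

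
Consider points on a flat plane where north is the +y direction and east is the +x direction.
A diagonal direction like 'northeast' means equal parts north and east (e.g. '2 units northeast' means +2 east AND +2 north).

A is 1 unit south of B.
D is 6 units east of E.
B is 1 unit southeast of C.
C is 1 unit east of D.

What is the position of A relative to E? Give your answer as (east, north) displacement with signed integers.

Place E at the origin (east=0, north=0).
  D is 6 units east of E: delta (east=+6, north=+0); D at (east=6, north=0).
  C is 1 unit east of D: delta (east=+1, north=+0); C at (east=7, north=0).
  B is 1 unit southeast of C: delta (east=+1, north=-1); B at (east=8, north=-1).
  A is 1 unit south of B: delta (east=+0, north=-1); A at (east=8, north=-2).
Therefore A relative to E: (east=8, north=-2).

Answer: A is at (east=8, north=-2) relative to E.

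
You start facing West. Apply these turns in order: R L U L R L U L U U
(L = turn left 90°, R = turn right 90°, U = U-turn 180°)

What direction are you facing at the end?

Start: West
  R (right (90° clockwise)) -> North
  L (left (90° counter-clockwise)) -> West
  U (U-turn (180°)) -> East
  L (left (90° counter-clockwise)) -> North
  R (right (90° clockwise)) -> East
  L (left (90° counter-clockwise)) -> North
  U (U-turn (180°)) -> South
  L (left (90° counter-clockwise)) -> East
  U (U-turn (180°)) -> West
  U (U-turn (180°)) -> East
Final: East

Answer: Final heading: East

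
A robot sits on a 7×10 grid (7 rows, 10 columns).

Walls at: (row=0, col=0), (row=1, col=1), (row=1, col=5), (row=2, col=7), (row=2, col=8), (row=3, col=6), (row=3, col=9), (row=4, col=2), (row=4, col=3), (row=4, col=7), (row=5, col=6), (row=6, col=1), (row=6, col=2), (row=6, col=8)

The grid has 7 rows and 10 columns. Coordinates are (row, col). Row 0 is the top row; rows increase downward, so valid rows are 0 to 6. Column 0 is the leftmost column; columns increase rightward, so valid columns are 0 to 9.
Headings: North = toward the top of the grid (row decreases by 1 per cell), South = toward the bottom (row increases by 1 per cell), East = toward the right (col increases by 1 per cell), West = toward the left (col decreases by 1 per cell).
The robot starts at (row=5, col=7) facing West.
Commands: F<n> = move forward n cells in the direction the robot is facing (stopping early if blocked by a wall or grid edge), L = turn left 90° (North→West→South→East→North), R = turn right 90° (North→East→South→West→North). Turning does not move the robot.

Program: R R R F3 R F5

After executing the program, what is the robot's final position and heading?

Start: (row=5, col=7), facing West
  R: turn right, now facing North
  R: turn right, now facing East
  R: turn right, now facing South
  F3: move forward 1/3 (blocked), now at (row=6, col=7)
  R: turn right, now facing West
  F5: move forward 4/5 (blocked), now at (row=6, col=3)
Final: (row=6, col=3), facing West

Answer: Final position: (row=6, col=3), facing West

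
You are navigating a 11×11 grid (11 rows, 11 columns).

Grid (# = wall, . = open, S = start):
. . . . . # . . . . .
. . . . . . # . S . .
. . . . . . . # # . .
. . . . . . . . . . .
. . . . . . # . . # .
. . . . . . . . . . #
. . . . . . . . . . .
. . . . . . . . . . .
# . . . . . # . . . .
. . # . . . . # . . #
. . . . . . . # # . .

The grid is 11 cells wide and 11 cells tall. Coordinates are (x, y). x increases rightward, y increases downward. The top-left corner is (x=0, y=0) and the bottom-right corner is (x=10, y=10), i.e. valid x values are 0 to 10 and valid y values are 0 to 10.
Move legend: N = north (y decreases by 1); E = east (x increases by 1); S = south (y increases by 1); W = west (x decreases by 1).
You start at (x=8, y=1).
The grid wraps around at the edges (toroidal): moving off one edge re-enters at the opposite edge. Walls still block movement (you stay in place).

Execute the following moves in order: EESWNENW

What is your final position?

Start: (x=8, y=1)
  E (east): (x=8, y=1) -> (x=9, y=1)
  E (east): (x=9, y=1) -> (x=10, y=1)
  S (south): (x=10, y=1) -> (x=10, y=2)
  W (west): (x=10, y=2) -> (x=9, y=2)
  N (north): (x=9, y=2) -> (x=9, y=1)
  E (east): (x=9, y=1) -> (x=10, y=1)
  N (north): (x=10, y=1) -> (x=10, y=0)
  W (west): (x=10, y=0) -> (x=9, y=0)
Final: (x=9, y=0)

Answer: Final position: (x=9, y=0)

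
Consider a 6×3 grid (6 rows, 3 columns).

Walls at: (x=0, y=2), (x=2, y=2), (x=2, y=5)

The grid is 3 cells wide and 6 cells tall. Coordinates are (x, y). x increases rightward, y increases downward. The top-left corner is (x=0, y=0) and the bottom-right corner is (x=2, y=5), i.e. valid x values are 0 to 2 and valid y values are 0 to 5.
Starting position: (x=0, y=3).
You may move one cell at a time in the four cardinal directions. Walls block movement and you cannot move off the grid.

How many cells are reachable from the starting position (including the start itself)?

Answer: Reachable cells: 15

Derivation:
BFS flood-fill from (x=0, y=3):
  Distance 0: (x=0, y=3)
  Distance 1: (x=1, y=3), (x=0, y=4)
  Distance 2: (x=1, y=2), (x=2, y=3), (x=1, y=4), (x=0, y=5)
  Distance 3: (x=1, y=1), (x=2, y=4), (x=1, y=5)
  Distance 4: (x=1, y=0), (x=0, y=1), (x=2, y=1)
  Distance 5: (x=0, y=0), (x=2, y=0)
Total reachable: 15 (grid has 15 open cells total)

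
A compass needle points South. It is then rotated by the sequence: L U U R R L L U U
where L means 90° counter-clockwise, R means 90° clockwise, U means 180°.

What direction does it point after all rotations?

Answer: Final heading: East

Derivation:
Start: South
  L (left (90° counter-clockwise)) -> East
  U (U-turn (180°)) -> West
  U (U-turn (180°)) -> East
  R (right (90° clockwise)) -> South
  R (right (90° clockwise)) -> West
  L (left (90° counter-clockwise)) -> South
  L (left (90° counter-clockwise)) -> East
  U (U-turn (180°)) -> West
  U (U-turn (180°)) -> East
Final: East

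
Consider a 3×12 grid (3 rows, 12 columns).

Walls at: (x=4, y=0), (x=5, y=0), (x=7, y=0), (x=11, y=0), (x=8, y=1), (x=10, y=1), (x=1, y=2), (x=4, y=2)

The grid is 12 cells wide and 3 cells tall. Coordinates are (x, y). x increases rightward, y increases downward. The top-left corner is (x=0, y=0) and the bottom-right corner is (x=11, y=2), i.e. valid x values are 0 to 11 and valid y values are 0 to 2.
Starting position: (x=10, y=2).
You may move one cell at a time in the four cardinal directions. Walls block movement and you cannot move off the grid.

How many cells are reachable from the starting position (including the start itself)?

Answer: Reachable cells: 28

Derivation:
BFS flood-fill from (x=10, y=2):
  Distance 0: (x=10, y=2)
  Distance 1: (x=9, y=2), (x=11, y=2)
  Distance 2: (x=9, y=1), (x=11, y=1), (x=8, y=2)
  Distance 3: (x=9, y=0), (x=7, y=2)
  Distance 4: (x=8, y=0), (x=10, y=0), (x=7, y=1), (x=6, y=2)
  Distance 5: (x=6, y=1), (x=5, y=2)
  Distance 6: (x=6, y=0), (x=5, y=1)
  Distance 7: (x=4, y=1)
  Distance 8: (x=3, y=1)
  Distance 9: (x=3, y=0), (x=2, y=1), (x=3, y=2)
  Distance 10: (x=2, y=0), (x=1, y=1), (x=2, y=2)
  Distance 11: (x=1, y=0), (x=0, y=1)
  Distance 12: (x=0, y=0), (x=0, y=2)
Total reachable: 28 (grid has 28 open cells total)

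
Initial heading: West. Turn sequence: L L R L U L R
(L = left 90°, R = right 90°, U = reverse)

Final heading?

Start: West
  L (left (90° counter-clockwise)) -> South
  L (left (90° counter-clockwise)) -> East
  R (right (90° clockwise)) -> South
  L (left (90° counter-clockwise)) -> East
  U (U-turn (180°)) -> West
  L (left (90° counter-clockwise)) -> South
  R (right (90° clockwise)) -> West
Final: West

Answer: Final heading: West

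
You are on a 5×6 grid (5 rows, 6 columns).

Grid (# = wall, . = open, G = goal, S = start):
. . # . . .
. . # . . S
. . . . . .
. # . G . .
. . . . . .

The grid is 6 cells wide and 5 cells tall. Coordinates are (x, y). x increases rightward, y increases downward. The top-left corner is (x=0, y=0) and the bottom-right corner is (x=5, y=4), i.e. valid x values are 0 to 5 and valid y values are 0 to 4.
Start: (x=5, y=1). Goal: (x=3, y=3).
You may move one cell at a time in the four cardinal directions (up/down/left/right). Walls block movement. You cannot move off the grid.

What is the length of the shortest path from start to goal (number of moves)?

BFS from (x=5, y=1) until reaching (x=3, y=3):
  Distance 0: (x=5, y=1)
  Distance 1: (x=5, y=0), (x=4, y=1), (x=5, y=2)
  Distance 2: (x=4, y=0), (x=3, y=1), (x=4, y=2), (x=5, y=3)
  Distance 3: (x=3, y=0), (x=3, y=2), (x=4, y=3), (x=5, y=4)
  Distance 4: (x=2, y=2), (x=3, y=3), (x=4, y=4)  <- goal reached here
One shortest path (4 moves): (x=5, y=1) -> (x=4, y=1) -> (x=3, y=1) -> (x=3, y=2) -> (x=3, y=3)

Answer: Shortest path length: 4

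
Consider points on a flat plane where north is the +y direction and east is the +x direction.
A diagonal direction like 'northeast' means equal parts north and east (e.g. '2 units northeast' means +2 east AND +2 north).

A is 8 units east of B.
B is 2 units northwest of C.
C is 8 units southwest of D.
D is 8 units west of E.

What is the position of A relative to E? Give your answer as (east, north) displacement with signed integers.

Answer: A is at (east=-10, north=-6) relative to E.

Derivation:
Place E at the origin (east=0, north=0).
  D is 8 units west of E: delta (east=-8, north=+0); D at (east=-8, north=0).
  C is 8 units southwest of D: delta (east=-8, north=-8); C at (east=-16, north=-8).
  B is 2 units northwest of C: delta (east=-2, north=+2); B at (east=-18, north=-6).
  A is 8 units east of B: delta (east=+8, north=+0); A at (east=-10, north=-6).
Therefore A relative to E: (east=-10, north=-6).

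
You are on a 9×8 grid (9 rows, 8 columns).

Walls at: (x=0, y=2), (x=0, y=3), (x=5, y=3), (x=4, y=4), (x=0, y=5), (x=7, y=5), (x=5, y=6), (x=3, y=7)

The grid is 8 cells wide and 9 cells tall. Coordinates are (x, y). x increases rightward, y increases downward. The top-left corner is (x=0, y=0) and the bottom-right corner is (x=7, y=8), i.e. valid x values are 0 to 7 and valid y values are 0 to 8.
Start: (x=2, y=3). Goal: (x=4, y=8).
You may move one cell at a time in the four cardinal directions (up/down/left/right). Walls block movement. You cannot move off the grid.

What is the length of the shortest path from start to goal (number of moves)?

Answer: Shortest path length: 7

Derivation:
BFS from (x=2, y=3) until reaching (x=4, y=8):
  Distance 0: (x=2, y=3)
  Distance 1: (x=2, y=2), (x=1, y=3), (x=3, y=3), (x=2, y=4)
  Distance 2: (x=2, y=1), (x=1, y=2), (x=3, y=2), (x=4, y=3), (x=1, y=4), (x=3, y=4), (x=2, y=5)
  Distance 3: (x=2, y=0), (x=1, y=1), (x=3, y=1), (x=4, y=2), (x=0, y=4), (x=1, y=5), (x=3, y=5), (x=2, y=6)
  Distance 4: (x=1, y=0), (x=3, y=0), (x=0, y=1), (x=4, y=1), (x=5, y=2), (x=4, y=5), (x=1, y=6), (x=3, y=6), (x=2, y=7)
  Distance 5: (x=0, y=0), (x=4, y=0), (x=5, y=1), (x=6, y=2), (x=5, y=5), (x=0, y=6), (x=4, y=6), (x=1, y=7), (x=2, y=8)
  Distance 6: (x=5, y=0), (x=6, y=1), (x=7, y=2), (x=6, y=3), (x=5, y=4), (x=6, y=5), (x=0, y=7), (x=4, y=7), (x=1, y=8), (x=3, y=8)
  Distance 7: (x=6, y=0), (x=7, y=1), (x=7, y=3), (x=6, y=4), (x=6, y=6), (x=5, y=7), (x=0, y=8), (x=4, y=8)  <- goal reached here
One shortest path (7 moves): (x=2, y=3) -> (x=3, y=3) -> (x=3, y=4) -> (x=3, y=5) -> (x=4, y=5) -> (x=4, y=6) -> (x=4, y=7) -> (x=4, y=8)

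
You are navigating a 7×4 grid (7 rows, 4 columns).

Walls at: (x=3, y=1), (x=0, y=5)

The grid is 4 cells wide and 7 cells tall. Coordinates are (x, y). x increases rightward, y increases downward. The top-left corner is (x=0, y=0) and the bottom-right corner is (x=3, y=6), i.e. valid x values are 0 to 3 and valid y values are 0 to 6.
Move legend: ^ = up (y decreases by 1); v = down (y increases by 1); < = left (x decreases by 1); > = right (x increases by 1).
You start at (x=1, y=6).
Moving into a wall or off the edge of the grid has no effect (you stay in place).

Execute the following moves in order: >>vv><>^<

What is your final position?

Start: (x=1, y=6)
  > (right): (x=1, y=6) -> (x=2, y=6)
  > (right): (x=2, y=6) -> (x=3, y=6)
  v (down): blocked, stay at (x=3, y=6)
  v (down): blocked, stay at (x=3, y=6)
  > (right): blocked, stay at (x=3, y=6)
  < (left): (x=3, y=6) -> (x=2, y=6)
  > (right): (x=2, y=6) -> (x=3, y=6)
  ^ (up): (x=3, y=6) -> (x=3, y=5)
  < (left): (x=3, y=5) -> (x=2, y=5)
Final: (x=2, y=5)

Answer: Final position: (x=2, y=5)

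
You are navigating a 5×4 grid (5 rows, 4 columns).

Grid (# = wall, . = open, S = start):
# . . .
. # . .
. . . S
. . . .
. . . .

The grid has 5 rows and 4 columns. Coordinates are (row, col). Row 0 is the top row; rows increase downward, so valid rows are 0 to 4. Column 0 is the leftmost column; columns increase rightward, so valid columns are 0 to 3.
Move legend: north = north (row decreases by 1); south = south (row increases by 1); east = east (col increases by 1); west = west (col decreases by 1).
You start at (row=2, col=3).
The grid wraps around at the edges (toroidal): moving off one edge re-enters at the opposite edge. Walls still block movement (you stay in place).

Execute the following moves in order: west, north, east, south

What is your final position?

Answer: Final position: (row=2, col=3)

Derivation:
Start: (row=2, col=3)
  west (west): (row=2, col=3) -> (row=2, col=2)
  north (north): (row=2, col=2) -> (row=1, col=2)
  east (east): (row=1, col=2) -> (row=1, col=3)
  south (south): (row=1, col=3) -> (row=2, col=3)
Final: (row=2, col=3)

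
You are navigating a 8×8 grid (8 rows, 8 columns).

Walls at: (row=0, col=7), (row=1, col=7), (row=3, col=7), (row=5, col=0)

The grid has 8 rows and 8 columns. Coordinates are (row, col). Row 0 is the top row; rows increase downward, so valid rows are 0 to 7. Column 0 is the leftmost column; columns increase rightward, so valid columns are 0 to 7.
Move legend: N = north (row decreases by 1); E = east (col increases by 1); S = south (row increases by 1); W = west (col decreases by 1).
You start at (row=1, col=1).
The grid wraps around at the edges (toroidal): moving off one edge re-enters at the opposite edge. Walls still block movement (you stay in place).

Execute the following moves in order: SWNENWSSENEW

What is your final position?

Answer: Final position: (row=1, col=1)

Derivation:
Start: (row=1, col=1)
  S (south): (row=1, col=1) -> (row=2, col=1)
  W (west): (row=2, col=1) -> (row=2, col=0)
  N (north): (row=2, col=0) -> (row=1, col=0)
  E (east): (row=1, col=0) -> (row=1, col=1)
  N (north): (row=1, col=1) -> (row=0, col=1)
  W (west): (row=0, col=1) -> (row=0, col=0)
  S (south): (row=0, col=0) -> (row=1, col=0)
  S (south): (row=1, col=0) -> (row=2, col=0)
  E (east): (row=2, col=0) -> (row=2, col=1)
  N (north): (row=2, col=1) -> (row=1, col=1)
  E (east): (row=1, col=1) -> (row=1, col=2)
  W (west): (row=1, col=2) -> (row=1, col=1)
Final: (row=1, col=1)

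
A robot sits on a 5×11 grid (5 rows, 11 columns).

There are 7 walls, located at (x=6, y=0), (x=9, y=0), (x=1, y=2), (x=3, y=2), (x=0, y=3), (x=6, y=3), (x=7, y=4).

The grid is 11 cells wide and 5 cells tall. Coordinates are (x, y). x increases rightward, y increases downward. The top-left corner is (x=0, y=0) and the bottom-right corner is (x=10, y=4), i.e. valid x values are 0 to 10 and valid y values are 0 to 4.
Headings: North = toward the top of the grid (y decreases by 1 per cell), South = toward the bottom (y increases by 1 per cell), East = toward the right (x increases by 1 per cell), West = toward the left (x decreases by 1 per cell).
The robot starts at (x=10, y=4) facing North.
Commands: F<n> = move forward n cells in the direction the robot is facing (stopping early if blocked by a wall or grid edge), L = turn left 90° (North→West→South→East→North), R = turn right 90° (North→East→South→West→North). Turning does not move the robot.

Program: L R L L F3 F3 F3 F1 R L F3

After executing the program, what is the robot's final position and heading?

Start: (x=10, y=4), facing North
  L: turn left, now facing West
  R: turn right, now facing North
  L: turn left, now facing West
  L: turn left, now facing South
  [×3]F3: move forward 0/3 (blocked), now at (x=10, y=4)
  F1: move forward 0/1 (blocked), now at (x=10, y=4)
  R: turn right, now facing West
  L: turn left, now facing South
  F3: move forward 0/3 (blocked), now at (x=10, y=4)
Final: (x=10, y=4), facing South

Answer: Final position: (x=10, y=4), facing South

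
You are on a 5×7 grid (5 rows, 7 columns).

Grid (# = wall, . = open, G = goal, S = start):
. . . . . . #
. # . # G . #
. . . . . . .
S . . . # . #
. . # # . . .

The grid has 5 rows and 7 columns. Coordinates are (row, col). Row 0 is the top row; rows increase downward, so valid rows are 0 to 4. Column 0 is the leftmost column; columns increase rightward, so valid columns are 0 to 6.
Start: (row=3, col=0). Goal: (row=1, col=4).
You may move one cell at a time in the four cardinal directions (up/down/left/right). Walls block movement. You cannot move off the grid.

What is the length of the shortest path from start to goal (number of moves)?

Answer: Shortest path length: 6

Derivation:
BFS from (row=3, col=0) until reaching (row=1, col=4):
  Distance 0: (row=3, col=0)
  Distance 1: (row=2, col=0), (row=3, col=1), (row=4, col=0)
  Distance 2: (row=1, col=0), (row=2, col=1), (row=3, col=2), (row=4, col=1)
  Distance 3: (row=0, col=0), (row=2, col=2), (row=3, col=3)
  Distance 4: (row=0, col=1), (row=1, col=2), (row=2, col=3)
  Distance 5: (row=0, col=2), (row=2, col=4)
  Distance 6: (row=0, col=3), (row=1, col=4), (row=2, col=5)  <- goal reached here
One shortest path (6 moves): (row=3, col=0) -> (row=3, col=1) -> (row=3, col=2) -> (row=3, col=3) -> (row=2, col=3) -> (row=2, col=4) -> (row=1, col=4)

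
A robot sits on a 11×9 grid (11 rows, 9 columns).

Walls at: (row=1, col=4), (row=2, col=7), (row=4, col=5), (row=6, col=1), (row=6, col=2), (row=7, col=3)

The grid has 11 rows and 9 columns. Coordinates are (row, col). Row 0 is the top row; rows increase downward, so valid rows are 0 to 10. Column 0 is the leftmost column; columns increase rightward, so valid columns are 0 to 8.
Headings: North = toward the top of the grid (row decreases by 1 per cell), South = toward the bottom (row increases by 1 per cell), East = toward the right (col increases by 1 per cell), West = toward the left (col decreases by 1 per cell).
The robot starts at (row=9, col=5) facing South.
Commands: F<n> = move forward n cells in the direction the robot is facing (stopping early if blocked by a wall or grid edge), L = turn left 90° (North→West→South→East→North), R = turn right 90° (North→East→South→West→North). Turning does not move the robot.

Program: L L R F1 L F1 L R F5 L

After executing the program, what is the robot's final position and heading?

Answer: Final position: (row=3, col=6), facing West

Derivation:
Start: (row=9, col=5), facing South
  L: turn left, now facing East
  L: turn left, now facing North
  R: turn right, now facing East
  F1: move forward 1, now at (row=9, col=6)
  L: turn left, now facing North
  F1: move forward 1, now at (row=8, col=6)
  L: turn left, now facing West
  R: turn right, now facing North
  F5: move forward 5, now at (row=3, col=6)
  L: turn left, now facing West
Final: (row=3, col=6), facing West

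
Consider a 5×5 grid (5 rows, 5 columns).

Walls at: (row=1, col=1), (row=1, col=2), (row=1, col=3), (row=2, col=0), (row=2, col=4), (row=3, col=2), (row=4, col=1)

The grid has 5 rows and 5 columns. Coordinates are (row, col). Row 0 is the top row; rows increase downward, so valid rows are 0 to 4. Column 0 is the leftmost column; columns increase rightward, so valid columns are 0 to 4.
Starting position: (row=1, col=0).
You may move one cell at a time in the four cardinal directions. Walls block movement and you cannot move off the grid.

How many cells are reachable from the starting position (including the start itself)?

BFS flood-fill from (row=1, col=0):
  Distance 0: (row=1, col=0)
  Distance 1: (row=0, col=0)
  Distance 2: (row=0, col=1)
  Distance 3: (row=0, col=2)
  Distance 4: (row=0, col=3)
  Distance 5: (row=0, col=4)
  Distance 6: (row=1, col=4)
Total reachable: 7 (grid has 18 open cells total)

Answer: Reachable cells: 7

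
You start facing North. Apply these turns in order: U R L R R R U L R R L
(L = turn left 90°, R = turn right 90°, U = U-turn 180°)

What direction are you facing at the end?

Answer: Final heading: West

Derivation:
Start: North
  U (U-turn (180°)) -> South
  R (right (90° clockwise)) -> West
  L (left (90° counter-clockwise)) -> South
  R (right (90° clockwise)) -> West
  R (right (90° clockwise)) -> North
  R (right (90° clockwise)) -> East
  U (U-turn (180°)) -> West
  L (left (90° counter-clockwise)) -> South
  R (right (90° clockwise)) -> West
  R (right (90° clockwise)) -> North
  L (left (90° counter-clockwise)) -> West
Final: West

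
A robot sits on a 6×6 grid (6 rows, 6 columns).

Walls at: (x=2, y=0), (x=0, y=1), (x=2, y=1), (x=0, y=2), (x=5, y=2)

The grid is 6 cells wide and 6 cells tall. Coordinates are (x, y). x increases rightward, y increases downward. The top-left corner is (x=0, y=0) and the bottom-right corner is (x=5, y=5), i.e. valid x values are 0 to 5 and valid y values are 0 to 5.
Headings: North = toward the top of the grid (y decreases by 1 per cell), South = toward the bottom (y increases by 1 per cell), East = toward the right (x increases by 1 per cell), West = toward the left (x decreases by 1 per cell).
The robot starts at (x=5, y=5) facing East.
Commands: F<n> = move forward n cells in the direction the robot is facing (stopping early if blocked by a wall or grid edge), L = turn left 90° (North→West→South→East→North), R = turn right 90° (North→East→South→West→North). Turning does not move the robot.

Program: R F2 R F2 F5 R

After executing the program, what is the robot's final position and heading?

Start: (x=5, y=5), facing East
  R: turn right, now facing South
  F2: move forward 0/2 (blocked), now at (x=5, y=5)
  R: turn right, now facing West
  F2: move forward 2, now at (x=3, y=5)
  F5: move forward 3/5 (blocked), now at (x=0, y=5)
  R: turn right, now facing North
Final: (x=0, y=5), facing North

Answer: Final position: (x=0, y=5), facing North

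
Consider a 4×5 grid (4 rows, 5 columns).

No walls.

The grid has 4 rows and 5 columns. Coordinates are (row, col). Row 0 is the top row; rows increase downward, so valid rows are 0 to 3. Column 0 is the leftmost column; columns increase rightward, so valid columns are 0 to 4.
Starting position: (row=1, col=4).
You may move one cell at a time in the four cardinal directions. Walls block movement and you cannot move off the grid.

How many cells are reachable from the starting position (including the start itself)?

BFS flood-fill from (row=1, col=4):
  Distance 0: (row=1, col=4)
  Distance 1: (row=0, col=4), (row=1, col=3), (row=2, col=4)
  Distance 2: (row=0, col=3), (row=1, col=2), (row=2, col=3), (row=3, col=4)
  Distance 3: (row=0, col=2), (row=1, col=1), (row=2, col=2), (row=3, col=3)
  Distance 4: (row=0, col=1), (row=1, col=0), (row=2, col=1), (row=3, col=2)
  Distance 5: (row=0, col=0), (row=2, col=0), (row=3, col=1)
  Distance 6: (row=3, col=0)
Total reachable: 20 (grid has 20 open cells total)

Answer: Reachable cells: 20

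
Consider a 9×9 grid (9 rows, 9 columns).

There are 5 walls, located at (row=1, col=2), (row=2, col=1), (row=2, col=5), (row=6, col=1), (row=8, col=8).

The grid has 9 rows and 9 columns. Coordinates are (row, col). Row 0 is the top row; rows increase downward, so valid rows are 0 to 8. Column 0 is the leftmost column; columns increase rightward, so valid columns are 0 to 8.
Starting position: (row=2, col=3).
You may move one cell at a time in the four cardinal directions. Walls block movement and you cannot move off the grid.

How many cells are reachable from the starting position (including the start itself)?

Answer: Reachable cells: 76

Derivation:
BFS flood-fill from (row=2, col=3):
  Distance 0: (row=2, col=3)
  Distance 1: (row=1, col=3), (row=2, col=2), (row=2, col=4), (row=3, col=3)
  Distance 2: (row=0, col=3), (row=1, col=4), (row=3, col=2), (row=3, col=4), (row=4, col=3)
  Distance 3: (row=0, col=2), (row=0, col=4), (row=1, col=5), (row=3, col=1), (row=3, col=5), (row=4, col=2), (row=4, col=4), (row=5, col=3)
  Distance 4: (row=0, col=1), (row=0, col=5), (row=1, col=6), (row=3, col=0), (row=3, col=6), (row=4, col=1), (row=4, col=5), (row=5, col=2), (row=5, col=4), (row=6, col=3)
  Distance 5: (row=0, col=0), (row=0, col=6), (row=1, col=1), (row=1, col=7), (row=2, col=0), (row=2, col=6), (row=3, col=7), (row=4, col=0), (row=4, col=6), (row=5, col=1), (row=5, col=5), (row=6, col=2), (row=6, col=4), (row=7, col=3)
  Distance 6: (row=0, col=7), (row=1, col=0), (row=1, col=8), (row=2, col=7), (row=3, col=8), (row=4, col=7), (row=5, col=0), (row=5, col=6), (row=6, col=5), (row=7, col=2), (row=7, col=4), (row=8, col=3)
  Distance 7: (row=0, col=8), (row=2, col=8), (row=4, col=8), (row=5, col=7), (row=6, col=0), (row=6, col=6), (row=7, col=1), (row=7, col=5), (row=8, col=2), (row=8, col=4)
  Distance 8: (row=5, col=8), (row=6, col=7), (row=7, col=0), (row=7, col=6), (row=8, col=1), (row=8, col=5)
  Distance 9: (row=6, col=8), (row=7, col=7), (row=8, col=0), (row=8, col=6)
  Distance 10: (row=7, col=8), (row=8, col=7)
Total reachable: 76 (grid has 76 open cells total)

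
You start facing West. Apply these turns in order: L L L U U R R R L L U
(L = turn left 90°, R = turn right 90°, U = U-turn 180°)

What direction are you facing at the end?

Start: West
  L (left (90° counter-clockwise)) -> South
  L (left (90° counter-clockwise)) -> East
  L (left (90° counter-clockwise)) -> North
  U (U-turn (180°)) -> South
  U (U-turn (180°)) -> North
  R (right (90° clockwise)) -> East
  R (right (90° clockwise)) -> South
  R (right (90° clockwise)) -> West
  L (left (90° counter-clockwise)) -> South
  L (left (90° counter-clockwise)) -> East
  U (U-turn (180°)) -> West
Final: West

Answer: Final heading: West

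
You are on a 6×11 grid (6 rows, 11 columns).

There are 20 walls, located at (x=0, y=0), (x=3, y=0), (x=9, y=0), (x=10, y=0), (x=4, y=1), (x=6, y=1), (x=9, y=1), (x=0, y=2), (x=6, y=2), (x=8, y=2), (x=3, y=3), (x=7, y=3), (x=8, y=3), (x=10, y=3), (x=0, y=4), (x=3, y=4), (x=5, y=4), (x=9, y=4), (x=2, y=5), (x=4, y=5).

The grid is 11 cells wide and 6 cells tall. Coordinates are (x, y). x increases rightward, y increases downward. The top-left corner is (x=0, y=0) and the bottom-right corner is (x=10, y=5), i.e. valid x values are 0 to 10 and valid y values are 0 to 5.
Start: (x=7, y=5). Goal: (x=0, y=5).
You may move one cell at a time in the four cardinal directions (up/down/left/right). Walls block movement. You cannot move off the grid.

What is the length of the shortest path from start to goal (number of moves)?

Answer: Shortest path length: 13

Derivation:
BFS from (x=7, y=5) until reaching (x=0, y=5):
  Distance 0: (x=7, y=5)
  Distance 1: (x=7, y=4), (x=6, y=5), (x=8, y=5)
  Distance 2: (x=6, y=4), (x=8, y=4), (x=5, y=5), (x=9, y=5)
  Distance 3: (x=6, y=3), (x=10, y=5)
  Distance 4: (x=5, y=3), (x=10, y=4)
  Distance 5: (x=5, y=2), (x=4, y=3)
  Distance 6: (x=5, y=1), (x=4, y=2), (x=4, y=4)
  Distance 7: (x=5, y=0), (x=3, y=2)
  Distance 8: (x=4, y=0), (x=6, y=0), (x=3, y=1), (x=2, y=2)
  Distance 9: (x=7, y=0), (x=2, y=1), (x=1, y=2), (x=2, y=3)
  Distance 10: (x=2, y=0), (x=8, y=0), (x=1, y=1), (x=7, y=1), (x=1, y=3), (x=2, y=4)
  Distance 11: (x=1, y=0), (x=0, y=1), (x=8, y=1), (x=7, y=2), (x=0, y=3), (x=1, y=4)
  Distance 12: (x=1, y=5)
  Distance 13: (x=0, y=5)  <- goal reached here
One shortest path (13 moves): (x=7, y=5) -> (x=6, y=5) -> (x=6, y=4) -> (x=6, y=3) -> (x=5, y=3) -> (x=4, y=3) -> (x=4, y=2) -> (x=3, y=2) -> (x=2, y=2) -> (x=1, y=2) -> (x=1, y=3) -> (x=1, y=4) -> (x=1, y=5) -> (x=0, y=5)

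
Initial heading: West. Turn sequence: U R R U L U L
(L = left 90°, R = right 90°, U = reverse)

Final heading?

Answer: Final heading: East

Derivation:
Start: West
  U (U-turn (180°)) -> East
  R (right (90° clockwise)) -> South
  R (right (90° clockwise)) -> West
  U (U-turn (180°)) -> East
  L (left (90° counter-clockwise)) -> North
  U (U-turn (180°)) -> South
  L (left (90° counter-clockwise)) -> East
Final: East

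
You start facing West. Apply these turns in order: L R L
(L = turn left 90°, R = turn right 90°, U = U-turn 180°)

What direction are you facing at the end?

Answer: Final heading: South

Derivation:
Start: West
  L (left (90° counter-clockwise)) -> South
  R (right (90° clockwise)) -> West
  L (left (90° counter-clockwise)) -> South
Final: South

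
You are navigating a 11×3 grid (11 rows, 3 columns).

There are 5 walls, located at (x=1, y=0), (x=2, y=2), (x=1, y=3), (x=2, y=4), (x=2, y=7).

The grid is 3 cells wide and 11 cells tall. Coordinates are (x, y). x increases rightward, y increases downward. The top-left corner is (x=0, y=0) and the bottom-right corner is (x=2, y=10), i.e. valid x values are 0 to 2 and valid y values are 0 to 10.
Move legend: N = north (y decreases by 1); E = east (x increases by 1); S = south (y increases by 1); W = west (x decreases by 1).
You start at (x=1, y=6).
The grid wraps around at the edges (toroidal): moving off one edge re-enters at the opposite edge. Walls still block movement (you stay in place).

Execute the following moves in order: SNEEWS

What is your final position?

Answer: Final position: (x=2, y=6)

Derivation:
Start: (x=1, y=6)
  S (south): (x=1, y=6) -> (x=1, y=7)
  N (north): (x=1, y=7) -> (x=1, y=6)
  E (east): (x=1, y=6) -> (x=2, y=6)
  E (east): (x=2, y=6) -> (x=0, y=6)
  W (west): (x=0, y=6) -> (x=2, y=6)
  S (south): blocked, stay at (x=2, y=6)
Final: (x=2, y=6)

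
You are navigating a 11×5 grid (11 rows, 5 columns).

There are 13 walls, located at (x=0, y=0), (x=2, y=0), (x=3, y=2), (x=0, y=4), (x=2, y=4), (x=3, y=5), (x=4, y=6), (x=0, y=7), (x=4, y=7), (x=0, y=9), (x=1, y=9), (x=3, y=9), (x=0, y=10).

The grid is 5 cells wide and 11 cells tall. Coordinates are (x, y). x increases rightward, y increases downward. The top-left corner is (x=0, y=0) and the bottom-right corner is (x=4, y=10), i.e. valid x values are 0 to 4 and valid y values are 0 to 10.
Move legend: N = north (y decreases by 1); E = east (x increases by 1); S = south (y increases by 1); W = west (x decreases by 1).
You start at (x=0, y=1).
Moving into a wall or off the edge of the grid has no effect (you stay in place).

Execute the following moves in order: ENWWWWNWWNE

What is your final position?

Start: (x=0, y=1)
  E (east): (x=0, y=1) -> (x=1, y=1)
  N (north): (x=1, y=1) -> (x=1, y=0)
  [×4]W (west): blocked, stay at (x=1, y=0)
  N (north): blocked, stay at (x=1, y=0)
  W (west): blocked, stay at (x=1, y=0)
  W (west): blocked, stay at (x=1, y=0)
  N (north): blocked, stay at (x=1, y=0)
  E (east): blocked, stay at (x=1, y=0)
Final: (x=1, y=0)

Answer: Final position: (x=1, y=0)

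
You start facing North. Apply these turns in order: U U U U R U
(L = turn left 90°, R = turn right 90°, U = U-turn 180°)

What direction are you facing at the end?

Start: North
  U (U-turn (180°)) -> South
  U (U-turn (180°)) -> North
  U (U-turn (180°)) -> South
  U (U-turn (180°)) -> North
  R (right (90° clockwise)) -> East
  U (U-turn (180°)) -> West
Final: West

Answer: Final heading: West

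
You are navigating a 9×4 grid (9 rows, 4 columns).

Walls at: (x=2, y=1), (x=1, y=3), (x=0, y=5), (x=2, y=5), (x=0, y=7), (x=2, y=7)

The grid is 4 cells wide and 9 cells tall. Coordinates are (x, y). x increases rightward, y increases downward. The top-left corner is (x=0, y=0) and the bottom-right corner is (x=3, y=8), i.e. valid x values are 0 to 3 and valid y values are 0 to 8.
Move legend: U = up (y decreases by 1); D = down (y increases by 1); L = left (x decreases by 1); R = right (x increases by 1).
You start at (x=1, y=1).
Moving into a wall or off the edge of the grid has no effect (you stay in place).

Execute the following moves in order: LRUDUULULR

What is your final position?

Start: (x=1, y=1)
  L (left): (x=1, y=1) -> (x=0, y=1)
  R (right): (x=0, y=1) -> (x=1, y=1)
  U (up): (x=1, y=1) -> (x=1, y=0)
  D (down): (x=1, y=0) -> (x=1, y=1)
  U (up): (x=1, y=1) -> (x=1, y=0)
  U (up): blocked, stay at (x=1, y=0)
  L (left): (x=1, y=0) -> (x=0, y=0)
  U (up): blocked, stay at (x=0, y=0)
  L (left): blocked, stay at (x=0, y=0)
  R (right): (x=0, y=0) -> (x=1, y=0)
Final: (x=1, y=0)

Answer: Final position: (x=1, y=0)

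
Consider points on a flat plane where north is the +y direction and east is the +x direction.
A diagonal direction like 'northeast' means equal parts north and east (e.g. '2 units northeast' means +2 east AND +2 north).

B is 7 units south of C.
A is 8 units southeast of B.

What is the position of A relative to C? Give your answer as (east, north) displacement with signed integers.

Place C at the origin (east=0, north=0).
  B is 7 units south of C: delta (east=+0, north=-7); B at (east=0, north=-7).
  A is 8 units southeast of B: delta (east=+8, north=-8); A at (east=8, north=-15).
Therefore A relative to C: (east=8, north=-15).

Answer: A is at (east=8, north=-15) relative to C.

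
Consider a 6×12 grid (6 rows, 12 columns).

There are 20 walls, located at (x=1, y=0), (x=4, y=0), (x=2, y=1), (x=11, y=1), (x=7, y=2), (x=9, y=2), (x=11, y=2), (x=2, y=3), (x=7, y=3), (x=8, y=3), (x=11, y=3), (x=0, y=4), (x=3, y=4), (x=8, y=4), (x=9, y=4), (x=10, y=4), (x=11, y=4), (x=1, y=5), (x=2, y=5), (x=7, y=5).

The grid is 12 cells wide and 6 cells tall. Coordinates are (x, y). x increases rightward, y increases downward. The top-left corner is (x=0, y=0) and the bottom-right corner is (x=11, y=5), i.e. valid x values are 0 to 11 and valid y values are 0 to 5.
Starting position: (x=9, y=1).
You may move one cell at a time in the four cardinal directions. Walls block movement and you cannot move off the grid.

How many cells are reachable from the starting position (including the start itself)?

BFS flood-fill from (x=9, y=1):
  Distance 0: (x=9, y=1)
  Distance 1: (x=9, y=0), (x=8, y=1), (x=10, y=1)
  Distance 2: (x=8, y=0), (x=10, y=0), (x=7, y=1), (x=8, y=2), (x=10, y=2)
  Distance 3: (x=7, y=0), (x=11, y=0), (x=6, y=1), (x=10, y=3)
  Distance 4: (x=6, y=0), (x=5, y=1), (x=6, y=2), (x=9, y=3)
  Distance 5: (x=5, y=0), (x=4, y=1), (x=5, y=2), (x=6, y=3)
  Distance 6: (x=3, y=1), (x=4, y=2), (x=5, y=3), (x=6, y=4)
  Distance 7: (x=3, y=0), (x=3, y=2), (x=4, y=3), (x=5, y=4), (x=7, y=4), (x=6, y=5)
  Distance 8: (x=2, y=0), (x=2, y=2), (x=3, y=3), (x=4, y=4), (x=5, y=5)
  Distance 9: (x=1, y=2), (x=4, y=5)
  Distance 10: (x=1, y=1), (x=0, y=2), (x=1, y=3), (x=3, y=5)
  Distance 11: (x=0, y=1), (x=0, y=3), (x=1, y=4)
  Distance 12: (x=0, y=0), (x=2, y=4)
Total reachable: 47 (grid has 52 open cells total)

Answer: Reachable cells: 47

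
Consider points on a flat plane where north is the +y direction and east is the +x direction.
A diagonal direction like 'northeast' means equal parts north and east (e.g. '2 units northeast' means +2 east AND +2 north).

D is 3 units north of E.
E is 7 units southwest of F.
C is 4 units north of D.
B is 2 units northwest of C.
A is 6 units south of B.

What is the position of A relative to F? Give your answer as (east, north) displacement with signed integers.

Place F at the origin (east=0, north=0).
  E is 7 units southwest of F: delta (east=-7, north=-7); E at (east=-7, north=-7).
  D is 3 units north of E: delta (east=+0, north=+3); D at (east=-7, north=-4).
  C is 4 units north of D: delta (east=+0, north=+4); C at (east=-7, north=0).
  B is 2 units northwest of C: delta (east=-2, north=+2); B at (east=-9, north=2).
  A is 6 units south of B: delta (east=+0, north=-6); A at (east=-9, north=-4).
Therefore A relative to F: (east=-9, north=-4).

Answer: A is at (east=-9, north=-4) relative to F.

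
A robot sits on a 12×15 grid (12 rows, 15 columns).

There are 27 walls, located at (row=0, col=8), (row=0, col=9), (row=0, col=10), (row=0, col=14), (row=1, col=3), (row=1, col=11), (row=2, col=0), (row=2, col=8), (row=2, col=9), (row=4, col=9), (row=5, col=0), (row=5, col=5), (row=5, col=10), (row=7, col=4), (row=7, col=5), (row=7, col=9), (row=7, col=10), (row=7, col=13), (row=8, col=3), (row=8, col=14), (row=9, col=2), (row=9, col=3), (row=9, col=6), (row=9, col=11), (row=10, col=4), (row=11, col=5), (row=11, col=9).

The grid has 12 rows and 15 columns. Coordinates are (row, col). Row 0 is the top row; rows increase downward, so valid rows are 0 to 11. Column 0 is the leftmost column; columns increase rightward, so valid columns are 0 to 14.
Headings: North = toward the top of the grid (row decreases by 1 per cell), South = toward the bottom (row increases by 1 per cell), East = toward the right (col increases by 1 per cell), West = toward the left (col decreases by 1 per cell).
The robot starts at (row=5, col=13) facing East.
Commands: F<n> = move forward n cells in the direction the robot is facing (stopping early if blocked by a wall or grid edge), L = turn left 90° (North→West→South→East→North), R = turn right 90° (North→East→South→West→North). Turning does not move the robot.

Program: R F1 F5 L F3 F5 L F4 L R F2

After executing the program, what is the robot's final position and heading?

Start: (row=5, col=13), facing East
  R: turn right, now facing South
  F1: move forward 1, now at (row=6, col=13)
  F5: move forward 0/5 (blocked), now at (row=6, col=13)
  L: turn left, now facing East
  F3: move forward 1/3 (blocked), now at (row=6, col=14)
  F5: move forward 0/5 (blocked), now at (row=6, col=14)
  L: turn left, now facing North
  F4: move forward 4, now at (row=2, col=14)
  L: turn left, now facing West
  R: turn right, now facing North
  F2: move forward 1/2 (blocked), now at (row=1, col=14)
Final: (row=1, col=14), facing North

Answer: Final position: (row=1, col=14), facing North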